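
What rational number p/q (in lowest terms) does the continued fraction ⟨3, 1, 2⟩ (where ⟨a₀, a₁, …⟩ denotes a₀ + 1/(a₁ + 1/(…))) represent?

Start with 2.
1 + 1/(2/1) = 1 + 1/2 = 3/2
3 + 1/(3/2) = 3 + 2/3 = 11/3

11/3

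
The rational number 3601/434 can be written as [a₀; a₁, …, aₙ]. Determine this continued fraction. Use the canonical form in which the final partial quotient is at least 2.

[8; 3, 2, 1, 2, 1, 11]

Run the Euclidean algorithm, recording each quotient:
3601 ÷ 434 → quotient 8, remainder 129
434 ÷ 129 → quotient 3, remainder 47
129 ÷ 47 → quotient 2, remainder 35
47 ÷ 35 → quotient 1, remainder 12
35 ÷ 12 → quotient 2, remainder 11
12 ÷ 11 → quotient 1, remainder 1
11 ÷ 1 → quotient 11, remainder 0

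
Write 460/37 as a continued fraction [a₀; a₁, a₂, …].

⌊460/37⌋ = 12, remainder 16
⌊37/16⌋ = 2, remainder 5
⌊16/5⌋ = 3, remainder 1
⌊5/1⌋ = 5, remainder 0

[12; 2, 3, 5]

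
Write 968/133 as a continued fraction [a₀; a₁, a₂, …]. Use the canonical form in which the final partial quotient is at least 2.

[7; 3, 1, 1, 2, 7]

⌊968/133⌋ = 7, remainder 37
⌊133/37⌋ = 3, remainder 22
⌊37/22⌋ = 1, remainder 15
⌊22/15⌋ = 1, remainder 7
⌊15/7⌋ = 2, remainder 1
⌊7/1⌋ = 7, remainder 0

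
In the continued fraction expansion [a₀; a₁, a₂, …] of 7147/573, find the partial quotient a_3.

1

⌊7147/573⌋ = 12, remainder 271
⌊573/271⌋ = 2, remainder 31
⌊271/31⌋ = 8, remainder 23
⌊31/23⌋ = 1, remainder 8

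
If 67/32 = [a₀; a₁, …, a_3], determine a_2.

67 = 2·32 + 3, so a_0 = 2
32 = 10·3 + 2, so a_1 = 10
3 = 1·2 + 1, so a_2 = 1

1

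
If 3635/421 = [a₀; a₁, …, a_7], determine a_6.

3

Run the Euclidean algorithm, recording each quotient:
⌊3635/421⌋ = 8, remainder 267
⌊421/267⌋ = 1, remainder 154
⌊267/154⌋ = 1, remainder 113
⌊154/113⌋ = 1, remainder 41
⌊113/41⌋ = 2, remainder 31
⌊41/31⌋ = 1, remainder 10
⌊31/10⌋ = 3, remainder 1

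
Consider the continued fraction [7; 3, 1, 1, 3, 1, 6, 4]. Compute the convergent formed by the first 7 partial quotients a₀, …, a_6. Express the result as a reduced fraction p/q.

1580/217

Use the convergent recurrence hₖ = aₖ·hₖ₋₁ + hₖ₋₂ (and likewise for the denominators kₖ):
a_0 = 7: 7/1
a_1 = 3: 22/3
a_2 = 1: 29/4
a_3 = 1: 51/7
a_4 = 3: 182/25
a_5 = 1: 233/32
a_6 = 6: 1580/217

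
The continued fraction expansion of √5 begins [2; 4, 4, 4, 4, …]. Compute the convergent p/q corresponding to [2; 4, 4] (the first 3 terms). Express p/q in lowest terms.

a_0 = 2: 2/1
a_1 = 4: 9/4
a_2 = 4: 38/17

38/17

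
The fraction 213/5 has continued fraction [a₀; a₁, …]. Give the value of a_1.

1

Apply division with remainder until the remainder is 0:
213 = 42·5 + 3, so a_0 = 42
5 = 1·3 + 2, so a_1 = 1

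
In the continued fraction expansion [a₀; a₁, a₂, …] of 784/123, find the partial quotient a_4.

⌊784/123⌋ = 6, remainder 46
⌊123/46⌋ = 2, remainder 31
⌊46/31⌋ = 1, remainder 15
⌊31/15⌋ = 2, remainder 1
⌊15/1⌋ = 15, remainder 0

15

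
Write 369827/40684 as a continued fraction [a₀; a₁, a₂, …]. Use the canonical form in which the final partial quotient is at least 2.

369827 = 9·40684 + 3671, so a_0 = 9
40684 = 11·3671 + 303, so a_1 = 11
3671 = 12·303 + 35, so a_2 = 12
303 = 8·35 + 23, so a_3 = 8
35 = 1·23 + 12, so a_4 = 1
23 = 1·12 + 11, so a_5 = 1
12 = 1·11 + 1, so a_6 = 1
11 = 11·1 + 0, so a_7 = 11

[9; 11, 12, 8, 1, 1, 1, 11]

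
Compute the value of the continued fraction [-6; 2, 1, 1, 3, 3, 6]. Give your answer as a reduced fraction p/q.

-2087/372

a_0 = -6: -6/1
a_1 = 2: -11/2
a_2 = 1: -17/3
a_3 = 1: -28/5
a_4 = 3: -101/18
a_5 = 3: -331/59
a_6 = 6: -2087/372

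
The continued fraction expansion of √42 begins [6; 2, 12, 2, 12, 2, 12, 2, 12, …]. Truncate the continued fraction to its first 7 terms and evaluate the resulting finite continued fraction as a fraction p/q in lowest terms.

Starting at the tail and folding back:
Start with 12.
2 + 1/(12/1) = 2 + 1/12 = 25/12
12 + 1/(25/12) = 12 + 12/25 = 312/25
2 + 1/(312/25) = 2 + 25/312 = 649/312
12 + 1/(649/312) = 12 + 312/649 = 8100/649
2 + 1/(8100/649) = 2 + 649/8100 = 16849/8100
6 + 1/(16849/8100) = 6 + 8100/16849 = 109194/16849

109194/16849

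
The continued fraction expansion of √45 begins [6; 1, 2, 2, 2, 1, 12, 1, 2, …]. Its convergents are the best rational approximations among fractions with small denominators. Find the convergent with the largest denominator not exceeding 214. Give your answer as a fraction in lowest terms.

List convergents until the denominator exceeds the bound:
a_0 = 6: 6/1  (≤ bound)
a_1 = 1: 7/1  (≤ bound)
a_2 = 2: 20/3  (≤ bound)
a_3 = 2: 47/7  (≤ bound)
a_4 = 2: 114/17  (≤ bound)
a_5 = 1: 161/24  (≤ bound)
a_6 = 12: 2046/305  (> 214, stop)

161/24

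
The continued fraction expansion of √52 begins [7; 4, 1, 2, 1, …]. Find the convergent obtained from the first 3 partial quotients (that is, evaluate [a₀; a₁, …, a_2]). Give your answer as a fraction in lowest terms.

Starting at the tail and folding back:
Start with 1.
4 + 1/(1/1) = 4 + 1/1 = 5/1
7 + 1/(5/1) = 7 + 1/5 = 36/5

36/5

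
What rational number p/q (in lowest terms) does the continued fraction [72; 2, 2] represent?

362/5

a_0 = 72: 72/1
a_1 = 2: 145/2
a_2 = 2: 362/5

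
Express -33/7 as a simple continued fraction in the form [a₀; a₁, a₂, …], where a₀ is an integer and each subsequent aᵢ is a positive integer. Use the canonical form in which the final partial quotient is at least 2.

[-5; 3, 2]

Repeatedly divide and take the remainder:
⌊-33/7⌋ = -5, remainder 2
⌊7/2⌋ = 3, remainder 1
⌊2/1⌋ = 2, remainder 0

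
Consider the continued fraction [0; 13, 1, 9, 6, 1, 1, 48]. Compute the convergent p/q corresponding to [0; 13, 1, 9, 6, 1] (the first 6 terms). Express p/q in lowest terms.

Start with 1.
6 + 1/(1/1) = 6 + 1/1 = 7/1
9 + 1/(7/1) = 9 + 1/7 = 64/7
1 + 1/(64/7) = 1 + 7/64 = 71/64
13 + 1/(71/64) = 13 + 64/71 = 987/71
0 + 1/(987/71) = 0 + 71/987 = 71/987

71/987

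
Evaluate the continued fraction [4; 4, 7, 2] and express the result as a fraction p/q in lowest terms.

263/62

Compute successive convergents:
a_0 = 4: 4/1
a_1 = 4: 17/4
a_2 = 7: 123/29
a_3 = 2: 263/62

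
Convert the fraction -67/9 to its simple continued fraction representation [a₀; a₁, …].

Repeatedly divide and take the remainder:
-67 = -8·9 + 5, so a_0 = -8
9 = 1·5 + 4, so a_1 = 1
5 = 1·4 + 1, so a_2 = 1
4 = 4·1 + 0, so a_3 = 4

[-8; 1, 1, 4]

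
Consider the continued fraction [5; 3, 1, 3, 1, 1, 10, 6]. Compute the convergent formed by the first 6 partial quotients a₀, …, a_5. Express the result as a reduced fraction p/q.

179/34

Starting at the tail and folding back:
Start with 1.
1 + 1/(1/1) = 1 + 1/1 = 2/1
3 + 1/(2/1) = 3 + 1/2 = 7/2
1 + 1/(7/2) = 1 + 2/7 = 9/7
3 + 1/(9/7) = 3 + 7/9 = 34/9
5 + 1/(34/9) = 5 + 9/34 = 179/34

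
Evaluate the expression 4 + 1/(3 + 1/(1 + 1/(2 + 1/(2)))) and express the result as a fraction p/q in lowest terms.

Start with 2.
2 + 1/(2/1) = 2 + 1/2 = 5/2
1 + 1/(5/2) = 1 + 2/5 = 7/5
3 + 1/(7/5) = 3 + 5/7 = 26/7
4 + 1/(26/7) = 4 + 7/26 = 111/26

111/26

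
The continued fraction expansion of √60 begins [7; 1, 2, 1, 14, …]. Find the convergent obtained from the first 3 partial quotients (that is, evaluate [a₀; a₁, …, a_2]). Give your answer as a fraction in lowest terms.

23/3

Start with 2.
1 + 1/(2/1) = 1 + 1/2 = 3/2
7 + 1/(3/2) = 7 + 2/3 = 23/3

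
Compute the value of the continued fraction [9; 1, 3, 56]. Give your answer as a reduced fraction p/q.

2194/225

Start with 56.
3 + 1/(56/1) = 3 + 1/56 = 169/56
1 + 1/(169/56) = 1 + 56/169 = 225/169
9 + 1/(225/169) = 9 + 169/225 = 2194/225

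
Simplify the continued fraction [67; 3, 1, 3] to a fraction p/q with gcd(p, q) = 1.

1009/15

Compute successive convergents:
a_0 = 67: 67/1
a_1 = 3: 202/3
a_2 = 1: 269/4
a_3 = 3: 1009/15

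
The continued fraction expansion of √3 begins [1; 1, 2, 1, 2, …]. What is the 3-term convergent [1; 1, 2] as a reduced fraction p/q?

5/3

Start with 2.
1 + 1/(2/1) = 1 + 1/2 = 3/2
1 + 1/(3/2) = 1 + 2/3 = 5/3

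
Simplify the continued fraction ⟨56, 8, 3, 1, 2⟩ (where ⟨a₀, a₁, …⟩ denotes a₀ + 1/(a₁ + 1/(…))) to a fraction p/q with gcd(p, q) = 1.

Start with 2.
1 + 1/(2/1) = 1 + 1/2 = 3/2
3 + 1/(3/2) = 3 + 2/3 = 11/3
8 + 1/(11/3) = 8 + 3/11 = 91/11
56 + 1/(91/11) = 56 + 11/91 = 5107/91

5107/91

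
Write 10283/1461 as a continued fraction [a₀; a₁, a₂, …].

[7; 26, 11, 5]

⌊10283/1461⌋ = 7, remainder 56
⌊1461/56⌋ = 26, remainder 5
⌊56/5⌋ = 11, remainder 1
⌊5/1⌋ = 5, remainder 0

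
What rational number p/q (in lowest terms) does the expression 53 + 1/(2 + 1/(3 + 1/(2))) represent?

Start with 2.
3 + 1/(2/1) = 3 + 1/2 = 7/2
2 + 1/(7/2) = 2 + 2/7 = 16/7
53 + 1/(16/7) = 53 + 7/16 = 855/16

855/16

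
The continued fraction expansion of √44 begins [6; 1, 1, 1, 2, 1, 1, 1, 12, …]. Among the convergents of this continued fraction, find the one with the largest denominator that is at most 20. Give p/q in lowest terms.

126/19

a_0 = 6: 6/1  (≤ bound)
a_1 = 1: 7/1  (≤ bound)
a_2 = 1: 13/2  (≤ bound)
a_3 = 1: 20/3  (≤ bound)
a_4 = 2: 53/8  (≤ bound)
a_5 = 1: 73/11  (≤ bound)
a_6 = 1: 126/19  (≤ bound)
a_7 = 1: 199/30  (> 20, stop)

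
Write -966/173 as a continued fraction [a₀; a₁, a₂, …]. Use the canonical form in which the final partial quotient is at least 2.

⌊-966/173⌋ = -6, remainder 72
⌊173/72⌋ = 2, remainder 29
⌊72/29⌋ = 2, remainder 14
⌊29/14⌋ = 2, remainder 1
⌊14/1⌋ = 14, remainder 0

[-6; 2, 2, 2, 14]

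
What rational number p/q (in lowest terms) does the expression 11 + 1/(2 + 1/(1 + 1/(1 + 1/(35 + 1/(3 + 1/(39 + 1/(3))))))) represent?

731079/64136

Build up convergents one term at a time:
a_0 = 11: 11/1
a_1 = 2: 23/2
a_2 = 1: 34/3
a_3 = 1: 57/5
a_4 = 35: 2029/178
a_5 = 3: 6144/539
a_6 = 39: 241645/21199
a_7 = 3: 731079/64136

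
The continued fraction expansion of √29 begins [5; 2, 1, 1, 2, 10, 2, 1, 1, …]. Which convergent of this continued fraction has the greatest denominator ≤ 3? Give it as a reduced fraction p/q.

16/3

List convergents until the denominator exceeds the bound:
a_0 = 5: 5/1  (≤ bound)
a_1 = 2: 11/2  (≤ bound)
a_2 = 1: 16/3  (≤ bound)
a_3 = 1: 27/5  (> 3, stop)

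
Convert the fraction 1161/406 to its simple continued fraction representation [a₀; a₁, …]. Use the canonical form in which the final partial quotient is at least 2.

[2; 1, 6, 8, 7]

1161 = 2·406 + 349, so a_0 = 2
406 = 1·349 + 57, so a_1 = 1
349 = 6·57 + 7, so a_2 = 6
57 = 8·7 + 1, so a_3 = 8
7 = 7·1 + 0, so a_4 = 7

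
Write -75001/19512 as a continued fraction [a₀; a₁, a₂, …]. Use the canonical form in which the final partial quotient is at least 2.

[-4; 6, 2, 2, 10, 2, 13, 2]

Repeatedly divide and take the remainder:
⌊-75001/19512⌋ = -4, remainder 3047
⌊19512/3047⌋ = 6, remainder 1230
⌊3047/1230⌋ = 2, remainder 587
⌊1230/587⌋ = 2, remainder 56
⌊587/56⌋ = 10, remainder 27
⌊56/27⌋ = 2, remainder 2
⌊27/2⌋ = 13, remainder 1
⌊2/1⌋ = 2, remainder 0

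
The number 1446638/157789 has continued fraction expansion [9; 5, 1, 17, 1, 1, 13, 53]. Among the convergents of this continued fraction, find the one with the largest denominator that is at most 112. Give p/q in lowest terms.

a_0 = 9: 9/1  (≤ bound)
a_1 = 5: 46/5  (≤ bound)
a_2 = 1: 55/6  (≤ bound)
a_3 = 17: 981/107  (≤ bound)
a_4 = 1: 1036/113  (> 112, stop)

981/107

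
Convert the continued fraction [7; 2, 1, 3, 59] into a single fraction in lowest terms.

Start with 59.
3 + 1/(59/1) = 3 + 1/59 = 178/59
1 + 1/(178/59) = 1 + 59/178 = 237/178
2 + 1/(237/178) = 2 + 178/237 = 652/237
7 + 1/(652/237) = 7 + 237/652 = 4801/652

4801/652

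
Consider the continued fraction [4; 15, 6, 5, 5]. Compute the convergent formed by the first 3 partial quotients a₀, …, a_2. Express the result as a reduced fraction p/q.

370/91

Start with 6.
15 + 1/(6/1) = 15 + 1/6 = 91/6
4 + 1/(91/6) = 4 + 6/91 = 370/91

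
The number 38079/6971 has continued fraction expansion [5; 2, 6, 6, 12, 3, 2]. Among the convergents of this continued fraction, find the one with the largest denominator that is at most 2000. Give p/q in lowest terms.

5315/973

a_0 = 5: 5/1  (≤ bound)
a_1 = 2: 11/2  (≤ bound)
a_2 = 6: 71/13  (≤ bound)
a_3 = 6: 437/80  (≤ bound)
a_4 = 12: 5315/973  (≤ bound)
a_5 = 3: 16382/2999  (> 2000, stop)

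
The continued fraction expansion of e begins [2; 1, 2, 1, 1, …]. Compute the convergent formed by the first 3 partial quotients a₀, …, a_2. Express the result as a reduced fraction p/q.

a_0 = 2: 2/1
a_1 = 1: 3/1
a_2 = 2: 8/3

8/3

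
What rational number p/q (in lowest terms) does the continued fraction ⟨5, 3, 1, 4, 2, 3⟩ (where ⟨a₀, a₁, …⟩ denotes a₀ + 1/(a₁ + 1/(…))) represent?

Start with 3.
2 + 1/(3/1) = 2 + 1/3 = 7/3
4 + 1/(7/3) = 4 + 3/7 = 31/7
1 + 1/(31/7) = 1 + 7/31 = 38/31
3 + 1/(38/31) = 3 + 31/38 = 145/38
5 + 1/(145/38) = 5 + 38/145 = 763/145

763/145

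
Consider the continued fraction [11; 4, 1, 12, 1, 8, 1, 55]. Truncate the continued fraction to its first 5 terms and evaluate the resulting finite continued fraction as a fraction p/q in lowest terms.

773/69

a_0 = 11: 11/1
a_1 = 4: 45/4
a_2 = 1: 56/5
a_3 = 12: 717/64
a_4 = 1: 773/69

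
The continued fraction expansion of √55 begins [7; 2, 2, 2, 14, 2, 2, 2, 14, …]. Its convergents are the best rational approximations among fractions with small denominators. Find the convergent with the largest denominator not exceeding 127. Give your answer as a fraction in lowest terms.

89/12

a_0 = 7: 7/1  (≤ bound)
a_1 = 2: 15/2  (≤ bound)
a_2 = 2: 37/5  (≤ bound)
a_3 = 2: 89/12  (≤ bound)
a_4 = 14: 1283/173  (> 127, stop)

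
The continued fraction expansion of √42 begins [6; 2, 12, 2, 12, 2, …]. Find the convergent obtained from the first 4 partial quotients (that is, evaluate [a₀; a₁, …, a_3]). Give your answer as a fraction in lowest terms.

Start with 2.
12 + 1/(2/1) = 12 + 1/2 = 25/2
2 + 1/(25/2) = 2 + 2/25 = 52/25
6 + 1/(52/25) = 6 + 25/52 = 337/52

337/52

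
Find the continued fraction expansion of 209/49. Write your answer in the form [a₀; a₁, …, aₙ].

Apply division with remainder until the remainder is 0:
209 ÷ 49 → quotient 4, remainder 13
49 ÷ 13 → quotient 3, remainder 10
13 ÷ 10 → quotient 1, remainder 3
10 ÷ 3 → quotient 3, remainder 1
3 ÷ 1 → quotient 3, remainder 0

[4; 3, 1, 3, 3]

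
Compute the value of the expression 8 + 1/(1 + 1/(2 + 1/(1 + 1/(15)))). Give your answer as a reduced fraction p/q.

551/63

Build up convergents one term at a time:
a_0 = 8: 8/1
a_1 = 1: 9/1
a_2 = 2: 26/3
a_3 = 1: 35/4
a_4 = 15: 551/63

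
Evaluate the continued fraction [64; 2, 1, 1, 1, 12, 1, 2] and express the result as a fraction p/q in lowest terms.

Work from the innermost term outward:
Start with 2.
1 + 1/(2/1) = 1 + 1/2 = 3/2
12 + 1/(3/2) = 12 + 2/3 = 38/3
1 + 1/(38/3) = 1 + 3/38 = 41/38
1 + 1/(41/38) = 1 + 38/41 = 79/41
1 + 1/(79/41) = 1 + 41/79 = 120/79
2 + 1/(120/79) = 2 + 79/120 = 319/120
64 + 1/(319/120) = 64 + 120/319 = 20536/319

20536/319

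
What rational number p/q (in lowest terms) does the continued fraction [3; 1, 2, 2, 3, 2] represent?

204/55

Start with 2.
3 + 1/(2/1) = 3 + 1/2 = 7/2
2 + 1/(7/2) = 2 + 2/7 = 16/7
2 + 1/(16/7) = 2 + 7/16 = 39/16
1 + 1/(39/16) = 1 + 16/39 = 55/39
3 + 1/(55/39) = 3 + 39/55 = 204/55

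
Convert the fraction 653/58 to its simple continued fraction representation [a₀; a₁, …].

[11; 3, 1, 6, 2]

Repeatedly divide and take the remainder:
⌊653/58⌋ = 11, remainder 15
⌊58/15⌋ = 3, remainder 13
⌊15/13⌋ = 1, remainder 2
⌊13/2⌋ = 6, remainder 1
⌊2/1⌋ = 2, remainder 0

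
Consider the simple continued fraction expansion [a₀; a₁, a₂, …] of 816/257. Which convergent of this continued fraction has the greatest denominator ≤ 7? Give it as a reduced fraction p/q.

19/6

List convergents until the denominator exceeds the bound:
a_0 = 3: 3/1  (≤ bound)
a_1 = 5: 16/5  (≤ bound)
a_2 = 1: 19/6  (≤ bound)
a_3 = 2: 54/17  (> 7, stop)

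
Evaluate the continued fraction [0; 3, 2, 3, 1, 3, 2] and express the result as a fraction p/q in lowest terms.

77/265

Starting at the tail and folding back:
Start with 2.
3 + 1/(2/1) = 3 + 1/2 = 7/2
1 + 1/(7/2) = 1 + 2/7 = 9/7
3 + 1/(9/7) = 3 + 7/9 = 34/9
2 + 1/(34/9) = 2 + 9/34 = 77/34
3 + 1/(77/34) = 3 + 34/77 = 265/77
0 + 1/(265/77) = 0 + 77/265 = 77/265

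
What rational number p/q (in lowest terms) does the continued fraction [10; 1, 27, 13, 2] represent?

8311/758

Start with 2.
13 + 1/(2/1) = 13 + 1/2 = 27/2
27 + 1/(27/2) = 27 + 2/27 = 731/27
1 + 1/(731/27) = 1 + 27/731 = 758/731
10 + 1/(758/731) = 10 + 731/758 = 8311/758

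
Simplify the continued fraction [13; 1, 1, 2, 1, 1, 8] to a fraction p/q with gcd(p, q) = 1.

Build up convergents one term at a time:
a_0 = 13: 13/1
a_1 = 1: 14/1
a_2 = 1: 27/2
a_3 = 2: 68/5
a_4 = 1: 95/7
a_5 = 1: 163/12
a_6 = 8: 1399/103

1399/103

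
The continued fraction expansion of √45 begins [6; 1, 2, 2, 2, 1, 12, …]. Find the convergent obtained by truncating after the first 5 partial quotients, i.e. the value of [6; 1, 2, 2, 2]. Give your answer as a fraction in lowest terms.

Collapse the nested fraction from the inside out:
Start with 2.
2 + 1/(2/1) = 2 + 1/2 = 5/2
2 + 1/(5/2) = 2 + 2/5 = 12/5
1 + 1/(12/5) = 1 + 5/12 = 17/12
6 + 1/(17/12) = 6 + 12/17 = 114/17

114/17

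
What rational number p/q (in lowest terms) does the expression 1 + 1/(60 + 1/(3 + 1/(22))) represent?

4109/4042

Starting at the tail and folding back:
Start with 22.
3 + 1/(22/1) = 3 + 1/22 = 67/22
60 + 1/(67/22) = 60 + 22/67 = 4042/67
1 + 1/(4042/67) = 1 + 67/4042 = 4109/4042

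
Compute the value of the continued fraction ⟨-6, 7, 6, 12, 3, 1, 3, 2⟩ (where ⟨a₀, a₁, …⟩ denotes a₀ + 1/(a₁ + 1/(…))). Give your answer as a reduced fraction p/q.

-106478/18169

Start with 2.
3 + 1/(2/1) = 3 + 1/2 = 7/2
1 + 1/(7/2) = 1 + 2/7 = 9/7
3 + 1/(9/7) = 3 + 7/9 = 34/9
12 + 1/(34/9) = 12 + 9/34 = 417/34
6 + 1/(417/34) = 6 + 34/417 = 2536/417
7 + 1/(2536/417) = 7 + 417/2536 = 18169/2536
-6 + 1/(18169/2536) = -6 + 2536/18169 = -106478/18169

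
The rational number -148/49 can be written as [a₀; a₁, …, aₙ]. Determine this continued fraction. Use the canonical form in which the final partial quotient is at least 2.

[-4; 1, 48]

⌊-148/49⌋ = -4, remainder 48
⌊49/48⌋ = 1, remainder 1
⌊48/1⌋ = 48, remainder 0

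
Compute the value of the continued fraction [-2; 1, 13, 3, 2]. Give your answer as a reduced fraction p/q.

Collapse the nested fraction from the inside out:
Start with 2.
3 + 1/(2/1) = 3 + 1/2 = 7/2
13 + 1/(7/2) = 13 + 2/7 = 93/7
1 + 1/(93/7) = 1 + 7/93 = 100/93
-2 + 1/(100/93) = -2 + 93/100 = -107/100

-107/100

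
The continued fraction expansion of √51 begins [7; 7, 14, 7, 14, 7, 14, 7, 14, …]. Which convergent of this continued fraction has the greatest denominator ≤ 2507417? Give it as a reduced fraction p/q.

a_0 = 7: 7/1  (≤ bound)
a_1 = 7: 50/7  (≤ bound)
a_2 = 14: 707/99  (≤ bound)
a_3 = 7: 4999/700  (≤ bound)
a_4 = 14: 70693/9899  (≤ bound)
a_5 = 7: 499850/69993  (≤ bound)
a_6 = 14: 7068593/989801  (≤ bound)
a_7 = 7: 49980001/6998600  (> 2507417, stop)

7068593/989801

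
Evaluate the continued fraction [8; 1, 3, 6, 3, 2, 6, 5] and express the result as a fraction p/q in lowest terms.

a_0 = 8: 8/1
a_1 = 1: 9/1
a_2 = 3: 35/4
a_3 = 6: 219/25
a_4 = 3: 692/79
a_5 = 2: 1603/183
a_6 = 6: 10310/1177
a_7 = 5: 53153/6068

53153/6068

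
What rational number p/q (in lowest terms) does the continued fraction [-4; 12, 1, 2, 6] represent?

a_0 = -4: -4/1
a_1 = 12: -47/12
a_2 = 1: -51/13
a_3 = 2: -149/38
a_4 = 6: -945/241

-945/241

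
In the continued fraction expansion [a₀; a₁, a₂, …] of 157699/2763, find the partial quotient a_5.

9

Run the Euclidean algorithm, recording each quotient:
157699 = 57·2763 + 208, so a_0 = 57
2763 = 13·208 + 59, so a_1 = 13
208 = 3·59 + 31, so a_2 = 3
59 = 1·31 + 28, so a_3 = 1
31 = 1·28 + 3, so a_4 = 1
28 = 9·3 + 1, so a_5 = 9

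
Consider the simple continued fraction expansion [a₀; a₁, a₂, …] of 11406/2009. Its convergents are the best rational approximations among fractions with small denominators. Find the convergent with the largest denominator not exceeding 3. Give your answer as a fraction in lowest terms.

List convergents until the denominator exceeds the bound:
a_0 = 5: 5/1  (≤ bound)
a_1 = 1: 6/1  (≤ bound)
a_2 = 2: 17/3  (≤ bound)
a_3 = 9: 159/28  (> 3, stop)

17/3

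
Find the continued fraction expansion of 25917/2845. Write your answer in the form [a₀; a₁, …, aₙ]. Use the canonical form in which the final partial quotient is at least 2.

[9; 9, 8, 2, 3, 5]

25917 = 9·2845 + 312, so a_0 = 9
2845 = 9·312 + 37, so a_1 = 9
312 = 8·37 + 16, so a_2 = 8
37 = 2·16 + 5, so a_3 = 2
16 = 3·5 + 1, so a_4 = 3
5 = 5·1 + 0, so a_5 = 5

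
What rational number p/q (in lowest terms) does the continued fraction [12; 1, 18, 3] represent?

751/58

Collapse the nested fraction from the inside out:
Start with 3.
18 + 1/(3/1) = 18 + 1/3 = 55/3
1 + 1/(55/3) = 1 + 3/55 = 58/55
12 + 1/(58/55) = 12 + 55/58 = 751/58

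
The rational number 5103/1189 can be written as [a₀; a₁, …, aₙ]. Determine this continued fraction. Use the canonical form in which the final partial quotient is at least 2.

5103 = 4·1189 + 347, so a_0 = 4
1189 = 3·347 + 148, so a_1 = 3
347 = 2·148 + 51, so a_2 = 2
148 = 2·51 + 46, so a_3 = 2
51 = 1·46 + 5, so a_4 = 1
46 = 9·5 + 1, so a_5 = 9
5 = 5·1 + 0, so a_6 = 5

[4; 3, 2, 2, 1, 9, 5]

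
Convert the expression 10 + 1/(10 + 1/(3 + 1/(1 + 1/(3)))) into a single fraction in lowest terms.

a_0 = 10: 10/1
a_1 = 10: 101/10
a_2 = 3: 313/31
a_3 = 1: 414/41
a_4 = 3: 1555/154

1555/154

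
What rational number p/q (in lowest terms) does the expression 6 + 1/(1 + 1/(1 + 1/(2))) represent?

a_0 = 6: 6/1
a_1 = 1: 7/1
a_2 = 1: 13/2
a_3 = 2: 33/5

33/5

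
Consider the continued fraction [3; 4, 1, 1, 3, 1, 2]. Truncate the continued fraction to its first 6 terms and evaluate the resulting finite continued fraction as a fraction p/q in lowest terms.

132/41

Start with 1.
3 + 1/(1/1) = 3 + 1/1 = 4/1
1 + 1/(4/1) = 1 + 1/4 = 5/4
1 + 1/(5/4) = 1 + 4/5 = 9/5
4 + 1/(9/5) = 4 + 5/9 = 41/9
3 + 1/(41/9) = 3 + 9/41 = 132/41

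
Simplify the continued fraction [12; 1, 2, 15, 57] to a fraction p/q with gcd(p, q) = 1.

Starting at the tail and folding back:
Start with 57.
15 + 1/(57/1) = 15 + 1/57 = 856/57
2 + 1/(856/57) = 2 + 57/856 = 1769/856
1 + 1/(1769/856) = 1 + 856/1769 = 2625/1769
12 + 1/(2625/1769) = 12 + 1769/2625 = 33269/2625

33269/2625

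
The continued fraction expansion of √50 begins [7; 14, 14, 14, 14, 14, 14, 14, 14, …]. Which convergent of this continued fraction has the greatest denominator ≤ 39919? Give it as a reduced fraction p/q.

a_0 = 7: 7/1  (≤ bound)
a_1 = 14: 99/14  (≤ bound)
a_2 = 14: 1393/197  (≤ bound)
a_3 = 14: 19601/2772  (≤ bound)
a_4 = 14: 275807/39005  (≤ bound)
a_5 = 14: 3880899/548842  (> 39919, stop)

275807/39005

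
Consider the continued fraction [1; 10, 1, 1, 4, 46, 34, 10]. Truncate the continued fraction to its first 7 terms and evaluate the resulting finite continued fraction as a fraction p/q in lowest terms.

Collapse the nested fraction from the inside out:
Start with 34.
46 + 1/(34/1) = 46 + 1/34 = 1565/34
4 + 1/(1565/34) = 4 + 34/1565 = 6294/1565
1 + 1/(6294/1565) = 1 + 1565/6294 = 7859/6294
1 + 1/(7859/6294) = 1 + 6294/7859 = 14153/7859
10 + 1/(14153/7859) = 10 + 7859/14153 = 149389/14153
1 + 1/(149389/14153) = 1 + 14153/149389 = 163542/149389

163542/149389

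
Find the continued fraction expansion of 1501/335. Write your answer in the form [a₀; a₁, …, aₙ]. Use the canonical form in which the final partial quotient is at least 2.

[4; 2, 12, 2, 1, 1, 2]

Apply division with remainder until the remainder is 0:
1501 = 4·335 + 161, so a_0 = 4
335 = 2·161 + 13, so a_1 = 2
161 = 12·13 + 5, so a_2 = 12
13 = 2·5 + 3, so a_3 = 2
5 = 1·3 + 2, so a_4 = 1
3 = 1·2 + 1, so a_5 = 1
2 = 2·1 + 0, so a_6 = 2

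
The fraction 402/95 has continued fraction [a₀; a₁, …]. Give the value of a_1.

402 = 4·95 + 22, so a_0 = 4
95 = 4·22 + 7, so a_1 = 4

4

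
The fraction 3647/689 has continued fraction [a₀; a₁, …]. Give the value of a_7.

3647 ÷ 689 → quotient 5, remainder 202
689 ÷ 202 → quotient 3, remainder 83
202 ÷ 83 → quotient 2, remainder 36
83 ÷ 36 → quotient 2, remainder 11
36 ÷ 11 → quotient 3, remainder 3
11 ÷ 3 → quotient 3, remainder 2
3 ÷ 2 → quotient 1, remainder 1
2 ÷ 1 → quotient 2, remainder 0

2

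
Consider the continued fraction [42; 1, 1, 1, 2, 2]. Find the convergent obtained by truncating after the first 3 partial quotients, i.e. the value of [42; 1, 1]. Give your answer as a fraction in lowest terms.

Start with 1.
1 + 1/(1/1) = 1 + 1/1 = 2/1
42 + 1/(2/1) = 42 + 1/2 = 85/2

85/2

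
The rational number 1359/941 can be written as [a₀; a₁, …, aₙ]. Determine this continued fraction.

[1; 2, 3, 1, 51, 2]

1359 ÷ 941 → quotient 1, remainder 418
941 ÷ 418 → quotient 2, remainder 105
418 ÷ 105 → quotient 3, remainder 103
105 ÷ 103 → quotient 1, remainder 2
103 ÷ 2 → quotient 51, remainder 1
2 ÷ 1 → quotient 2, remainder 0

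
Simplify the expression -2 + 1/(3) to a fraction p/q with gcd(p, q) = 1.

Compute successive convergents:
a_0 = -2: -2/1
a_1 = 3: -5/3

-5/3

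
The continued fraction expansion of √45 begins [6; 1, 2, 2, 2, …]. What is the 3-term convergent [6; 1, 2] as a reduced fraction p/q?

Work from the innermost term outward:
Start with 2.
1 + 1/(2/1) = 1 + 1/2 = 3/2
6 + 1/(3/2) = 6 + 2/3 = 20/3

20/3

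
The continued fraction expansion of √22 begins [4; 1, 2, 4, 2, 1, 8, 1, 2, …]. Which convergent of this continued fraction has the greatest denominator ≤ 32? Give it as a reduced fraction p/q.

a_0 = 4: 4/1  (≤ bound)
a_1 = 1: 5/1  (≤ bound)
a_2 = 2: 14/3  (≤ bound)
a_3 = 4: 61/13  (≤ bound)
a_4 = 2: 136/29  (≤ bound)
a_5 = 1: 197/42  (> 32, stop)

136/29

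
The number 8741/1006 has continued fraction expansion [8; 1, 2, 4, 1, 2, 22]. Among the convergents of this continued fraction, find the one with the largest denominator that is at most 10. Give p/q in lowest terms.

26/3

a_0 = 8: 8/1  (≤ bound)
a_1 = 1: 9/1  (≤ bound)
a_2 = 2: 26/3  (≤ bound)
a_3 = 4: 113/13  (> 10, stop)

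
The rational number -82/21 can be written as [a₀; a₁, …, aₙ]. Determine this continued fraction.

[-4; 10, 2]

Apply division with remainder until the remainder is 0:
-82 = -4·21 + 2, so a_0 = -4
21 = 10·2 + 1, so a_1 = 10
2 = 2·1 + 0, so a_2 = 2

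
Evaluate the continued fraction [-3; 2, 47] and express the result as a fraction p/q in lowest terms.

Build up convergents one term at a time:
a_0 = -3: -3/1
a_1 = 2: -5/2
a_2 = 47: -238/95

-238/95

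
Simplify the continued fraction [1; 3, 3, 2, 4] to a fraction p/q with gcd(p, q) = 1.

Build up convergents one term at a time:
a_0 = 1: 1/1
a_1 = 3: 4/3
a_2 = 3: 13/10
a_3 = 2: 30/23
a_4 = 4: 133/102

133/102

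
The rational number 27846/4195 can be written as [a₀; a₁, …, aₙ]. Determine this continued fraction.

Repeatedly divide and take the remainder:
27846 ÷ 4195 → quotient 6, remainder 2676
4195 ÷ 2676 → quotient 1, remainder 1519
2676 ÷ 1519 → quotient 1, remainder 1157
1519 ÷ 1157 → quotient 1, remainder 362
1157 ÷ 362 → quotient 3, remainder 71
362 ÷ 71 → quotient 5, remainder 7
71 ÷ 7 → quotient 10, remainder 1
7 ÷ 1 → quotient 7, remainder 0

[6; 1, 1, 1, 3, 5, 10, 7]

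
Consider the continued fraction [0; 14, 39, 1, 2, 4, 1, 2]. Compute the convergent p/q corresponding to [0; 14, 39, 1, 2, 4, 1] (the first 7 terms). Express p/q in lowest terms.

635/8906

Start with 1.
4 + 1/(1/1) = 4 + 1/1 = 5/1
2 + 1/(5/1) = 2 + 1/5 = 11/5
1 + 1/(11/5) = 1 + 5/11 = 16/11
39 + 1/(16/11) = 39 + 11/16 = 635/16
14 + 1/(635/16) = 14 + 16/635 = 8906/635
0 + 1/(8906/635) = 0 + 635/8906 = 635/8906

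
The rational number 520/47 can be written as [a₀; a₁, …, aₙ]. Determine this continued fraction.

Apply division with remainder until the remainder is 0:
⌊520/47⌋ = 11, remainder 3
⌊47/3⌋ = 15, remainder 2
⌊3/2⌋ = 1, remainder 1
⌊2/1⌋ = 2, remainder 0

[11; 15, 1, 2]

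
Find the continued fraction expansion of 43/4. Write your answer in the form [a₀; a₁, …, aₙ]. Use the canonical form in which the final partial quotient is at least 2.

[10; 1, 3]

⌊43/4⌋ = 10, remainder 3
⌊4/3⌋ = 1, remainder 1
⌊3/1⌋ = 3, remainder 0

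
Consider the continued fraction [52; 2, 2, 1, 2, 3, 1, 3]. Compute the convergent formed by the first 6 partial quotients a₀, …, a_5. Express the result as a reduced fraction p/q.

Start with 3.
2 + 1/(3/1) = 2 + 1/3 = 7/3
1 + 1/(7/3) = 1 + 3/7 = 10/7
2 + 1/(10/7) = 2 + 7/10 = 27/10
2 + 1/(27/10) = 2 + 10/27 = 64/27
52 + 1/(64/27) = 52 + 27/64 = 3355/64

3355/64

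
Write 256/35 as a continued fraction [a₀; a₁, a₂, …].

[7; 3, 5, 2]

⌊256/35⌋ = 7, remainder 11
⌊35/11⌋ = 3, remainder 2
⌊11/2⌋ = 5, remainder 1
⌊2/1⌋ = 2, remainder 0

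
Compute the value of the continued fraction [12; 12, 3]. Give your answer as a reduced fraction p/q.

Use the convergent recurrence hₖ = aₖ·hₖ₋₁ + hₖ₋₂ (and likewise for the denominators kₖ):
a_0 = 12: 12/1
a_1 = 12: 145/12
a_2 = 3: 447/37

447/37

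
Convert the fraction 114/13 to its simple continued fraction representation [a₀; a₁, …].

[8; 1, 3, 3]

114 = 8·13 + 10, so a_0 = 8
13 = 1·10 + 3, so a_1 = 1
10 = 3·3 + 1, so a_2 = 3
3 = 3·1 + 0, so a_3 = 3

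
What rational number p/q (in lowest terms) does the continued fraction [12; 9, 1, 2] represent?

351/29

Compute successive convergents:
a_0 = 12: 12/1
a_1 = 9: 109/9
a_2 = 1: 121/10
a_3 = 2: 351/29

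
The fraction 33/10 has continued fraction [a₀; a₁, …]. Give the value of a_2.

3

Repeatedly divide and take the remainder:
33 ÷ 10 → quotient 3, remainder 3
10 ÷ 3 → quotient 3, remainder 1
3 ÷ 1 → quotient 3, remainder 0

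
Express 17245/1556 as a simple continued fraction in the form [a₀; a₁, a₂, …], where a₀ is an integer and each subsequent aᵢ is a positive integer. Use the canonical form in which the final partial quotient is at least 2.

Run the Euclidean algorithm, recording each quotient:
⌊17245/1556⌋ = 11, remainder 129
⌊1556/129⌋ = 12, remainder 8
⌊129/8⌋ = 16, remainder 1
⌊8/1⌋ = 8, remainder 0

[11; 12, 16, 8]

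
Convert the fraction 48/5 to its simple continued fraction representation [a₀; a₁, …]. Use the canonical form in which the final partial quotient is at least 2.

[9; 1, 1, 2]

48 ÷ 5 → quotient 9, remainder 3
5 ÷ 3 → quotient 1, remainder 2
3 ÷ 2 → quotient 1, remainder 1
2 ÷ 1 → quotient 2, remainder 0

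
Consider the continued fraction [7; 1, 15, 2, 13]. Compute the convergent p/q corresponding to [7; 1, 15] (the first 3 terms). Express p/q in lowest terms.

Compute successive convergents:
a_0 = 7: 7/1
a_1 = 1: 8/1
a_2 = 15: 127/16

127/16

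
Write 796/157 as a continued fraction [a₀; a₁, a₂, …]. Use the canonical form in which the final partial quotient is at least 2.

⌊796/157⌋ = 5, remainder 11
⌊157/11⌋ = 14, remainder 3
⌊11/3⌋ = 3, remainder 2
⌊3/2⌋ = 1, remainder 1
⌊2/1⌋ = 2, remainder 0

[5; 14, 3, 1, 2]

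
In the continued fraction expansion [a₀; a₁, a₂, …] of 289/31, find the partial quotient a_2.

Apply division with remainder until the remainder is 0:
⌊289/31⌋ = 9, remainder 10
⌊31/10⌋ = 3, remainder 1
⌊10/1⌋ = 10, remainder 0

10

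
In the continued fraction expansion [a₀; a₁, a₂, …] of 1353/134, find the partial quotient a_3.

4

Run the Euclidean algorithm, recording each quotient:
⌊1353/134⌋ = 10, remainder 13
⌊134/13⌋ = 10, remainder 4
⌊13/4⌋ = 3, remainder 1
⌊4/1⌋ = 4, remainder 0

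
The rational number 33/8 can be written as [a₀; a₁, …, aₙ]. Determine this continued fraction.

[4; 8]

33 = 4·8 + 1, so a_0 = 4
8 = 8·1 + 0, so a_1 = 8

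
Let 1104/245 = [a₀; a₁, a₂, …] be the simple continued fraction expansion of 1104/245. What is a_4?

3

Apply division with remainder until the remainder is 0:
1104 = 4·245 + 124, so a_0 = 4
245 = 1·124 + 121, so a_1 = 1
124 = 1·121 + 3, so a_2 = 1
121 = 40·3 + 1, so a_3 = 40
3 = 3·1 + 0, so a_4 = 3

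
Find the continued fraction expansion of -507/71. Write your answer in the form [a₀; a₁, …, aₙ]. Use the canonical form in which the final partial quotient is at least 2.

Apply division with remainder until the remainder is 0:
⌊-507/71⌋ = -8, remainder 61
⌊71/61⌋ = 1, remainder 10
⌊61/10⌋ = 6, remainder 1
⌊10/1⌋ = 10, remainder 0

[-8; 1, 6, 10]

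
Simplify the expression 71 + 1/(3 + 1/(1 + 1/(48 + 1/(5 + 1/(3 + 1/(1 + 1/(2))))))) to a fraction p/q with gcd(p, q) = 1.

808987/11354

Work from the innermost term outward:
Start with 2.
1 + 1/(2/1) = 1 + 1/2 = 3/2
3 + 1/(3/2) = 3 + 2/3 = 11/3
5 + 1/(11/3) = 5 + 3/11 = 58/11
48 + 1/(58/11) = 48 + 11/58 = 2795/58
1 + 1/(2795/58) = 1 + 58/2795 = 2853/2795
3 + 1/(2853/2795) = 3 + 2795/2853 = 11354/2853
71 + 1/(11354/2853) = 71 + 2853/11354 = 808987/11354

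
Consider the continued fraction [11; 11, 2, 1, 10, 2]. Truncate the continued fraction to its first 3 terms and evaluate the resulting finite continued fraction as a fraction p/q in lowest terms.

255/23

Collapse the nested fraction from the inside out:
Start with 2.
11 + 1/(2/1) = 11 + 1/2 = 23/2
11 + 1/(23/2) = 11 + 2/23 = 255/23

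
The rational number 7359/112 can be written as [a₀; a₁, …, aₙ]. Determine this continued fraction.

Apply division with remainder until the remainder is 0:
⌊7359/112⌋ = 65, remainder 79
⌊112/79⌋ = 1, remainder 33
⌊79/33⌋ = 2, remainder 13
⌊33/13⌋ = 2, remainder 7
⌊13/7⌋ = 1, remainder 6
⌊7/6⌋ = 1, remainder 1
⌊6/1⌋ = 6, remainder 0

[65; 1, 2, 2, 1, 1, 6]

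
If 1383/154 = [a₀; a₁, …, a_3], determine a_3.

1383 = 8·154 + 151, so a_0 = 8
154 = 1·151 + 3, so a_1 = 1
151 = 50·3 + 1, so a_2 = 50
3 = 3·1 + 0, so a_3 = 3

3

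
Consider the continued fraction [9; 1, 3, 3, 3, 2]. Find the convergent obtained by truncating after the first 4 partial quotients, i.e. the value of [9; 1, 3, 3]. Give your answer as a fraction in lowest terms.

127/13

Use the convergent recurrence hₖ = aₖ·hₖ₋₁ + hₖ₋₂ (and likewise for the denominators kₖ):
a_0 = 9: 9/1
a_1 = 1: 10/1
a_2 = 3: 39/4
a_3 = 3: 127/13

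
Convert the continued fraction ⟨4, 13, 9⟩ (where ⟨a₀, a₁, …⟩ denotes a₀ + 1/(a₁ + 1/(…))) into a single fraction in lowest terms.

481/118

Start with 9.
13 + 1/(9/1) = 13 + 1/9 = 118/9
4 + 1/(118/9) = 4 + 9/118 = 481/118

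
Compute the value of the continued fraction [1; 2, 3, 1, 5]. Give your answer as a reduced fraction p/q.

Build up convergents one term at a time:
a_0 = 1: 1/1
a_1 = 2: 3/2
a_2 = 3: 10/7
a_3 = 1: 13/9
a_4 = 5: 75/52

75/52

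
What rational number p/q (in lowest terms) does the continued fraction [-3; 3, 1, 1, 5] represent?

Start with 5.
1 + 1/(5/1) = 1 + 1/5 = 6/5
1 + 1/(6/5) = 1 + 5/6 = 11/6
3 + 1/(11/6) = 3 + 6/11 = 39/11
-3 + 1/(39/11) = -3 + 11/39 = -106/39

-106/39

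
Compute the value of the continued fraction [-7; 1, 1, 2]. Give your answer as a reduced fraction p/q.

-32/5

a_0 = -7: -7/1
a_1 = 1: -6/1
a_2 = 1: -13/2
a_3 = 2: -32/5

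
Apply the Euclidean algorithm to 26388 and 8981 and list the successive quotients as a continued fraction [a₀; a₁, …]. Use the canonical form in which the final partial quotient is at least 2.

[2; 1, 15, 5, 2, 50]

26388 ÷ 8981 → quotient 2, remainder 8426
8981 ÷ 8426 → quotient 1, remainder 555
8426 ÷ 555 → quotient 15, remainder 101
555 ÷ 101 → quotient 5, remainder 50
101 ÷ 50 → quotient 2, remainder 1
50 ÷ 1 → quotient 50, remainder 0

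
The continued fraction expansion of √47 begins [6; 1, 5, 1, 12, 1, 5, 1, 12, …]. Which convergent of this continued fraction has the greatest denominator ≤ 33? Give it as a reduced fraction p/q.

48/7

a_0 = 6: 6/1  (≤ bound)
a_1 = 1: 7/1  (≤ bound)
a_2 = 5: 41/6  (≤ bound)
a_3 = 1: 48/7  (≤ bound)
a_4 = 12: 617/90  (> 33, stop)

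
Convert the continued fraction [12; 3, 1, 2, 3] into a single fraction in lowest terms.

454/37

Collapse the nested fraction from the inside out:
Start with 3.
2 + 1/(3/1) = 2 + 1/3 = 7/3
1 + 1/(7/3) = 1 + 3/7 = 10/7
3 + 1/(10/7) = 3 + 7/10 = 37/10
12 + 1/(37/10) = 12 + 10/37 = 454/37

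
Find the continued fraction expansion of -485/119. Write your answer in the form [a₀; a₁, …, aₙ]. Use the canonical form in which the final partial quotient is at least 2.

Apply division with remainder until the remainder is 0:
-485 ÷ 119 → quotient -5, remainder 110
119 ÷ 110 → quotient 1, remainder 9
110 ÷ 9 → quotient 12, remainder 2
9 ÷ 2 → quotient 4, remainder 1
2 ÷ 1 → quotient 2, remainder 0

[-5; 1, 12, 4, 2]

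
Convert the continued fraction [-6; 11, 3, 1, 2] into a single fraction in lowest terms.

-733/124

Build up convergents one term at a time:
a_0 = -6: -6/1
a_1 = 11: -65/11
a_2 = 3: -201/34
a_3 = 1: -266/45
a_4 = 2: -733/124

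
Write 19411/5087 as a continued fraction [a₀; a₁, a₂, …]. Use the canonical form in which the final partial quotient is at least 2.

[3; 1, 4, 2, 3, 44, 3]

Repeatedly divide and take the remainder:
⌊19411/5087⌋ = 3, remainder 4150
⌊5087/4150⌋ = 1, remainder 937
⌊4150/937⌋ = 4, remainder 402
⌊937/402⌋ = 2, remainder 133
⌊402/133⌋ = 3, remainder 3
⌊133/3⌋ = 44, remainder 1
⌊3/1⌋ = 3, remainder 0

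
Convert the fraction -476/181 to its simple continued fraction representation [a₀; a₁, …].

-476 ÷ 181 → quotient -3, remainder 67
181 ÷ 67 → quotient 2, remainder 47
67 ÷ 47 → quotient 1, remainder 20
47 ÷ 20 → quotient 2, remainder 7
20 ÷ 7 → quotient 2, remainder 6
7 ÷ 6 → quotient 1, remainder 1
6 ÷ 1 → quotient 6, remainder 0

[-3; 2, 1, 2, 2, 1, 6]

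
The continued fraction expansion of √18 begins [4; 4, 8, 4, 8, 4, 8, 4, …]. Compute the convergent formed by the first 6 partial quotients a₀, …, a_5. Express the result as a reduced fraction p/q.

Start with 4.
8 + 1/(4/1) = 8 + 1/4 = 33/4
4 + 1/(33/4) = 4 + 4/33 = 136/33
8 + 1/(136/33) = 8 + 33/136 = 1121/136
4 + 1/(1121/136) = 4 + 136/1121 = 4620/1121
4 + 1/(4620/1121) = 4 + 1121/4620 = 19601/4620

19601/4620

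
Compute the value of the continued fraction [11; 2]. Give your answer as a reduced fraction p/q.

Collapse the nested fraction from the inside out:
Start with 2.
11 + 1/(2/1) = 11 + 1/2 = 23/2

23/2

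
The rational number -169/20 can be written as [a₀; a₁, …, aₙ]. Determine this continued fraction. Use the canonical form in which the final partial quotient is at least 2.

[-9; 1, 1, 4, 2]

-169 ÷ 20 → quotient -9, remainder 11
20 ÷ 11 → quotient 1, remainder 9
11 ÷ 9 → quotient 1, remainder 2
9 ÷ 2 → quotient 4, remainder 1
2 ÷ 1 → quotient 2, remainder 0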